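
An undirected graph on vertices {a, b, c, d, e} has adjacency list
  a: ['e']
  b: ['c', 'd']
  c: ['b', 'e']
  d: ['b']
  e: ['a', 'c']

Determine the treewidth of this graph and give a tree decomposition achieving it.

Every bag has size at most 2, so the width is 2 − 1 = 1 and tw(G) ≤ 1. G has an edge, so its treewidth is at least 1. Therefore the treewidth is 1.

Treewidth 1.
One optimal decomposition is:
Bags: B1 = {b, d}  B2 = {b, c}  B3 = {c, e}  B4 = {a, e}
Tree: B1–B2, B2–B3, B3–B4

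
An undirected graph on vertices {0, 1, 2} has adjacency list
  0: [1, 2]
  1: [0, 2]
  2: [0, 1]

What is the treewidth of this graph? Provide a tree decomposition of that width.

A single bag containing all 3 vertices is trivially a valid decomposition of width 2. On the other hand G contains the 3-clique {0, 1, 2}. A clique must lie in a single bag of any decomposition, so no decomposition can have width below 2. Combining the bounds, tw(G) = 2.

Treewidth 2.
Bags: B1 = {0, 1, 2}
Tree: (single bag)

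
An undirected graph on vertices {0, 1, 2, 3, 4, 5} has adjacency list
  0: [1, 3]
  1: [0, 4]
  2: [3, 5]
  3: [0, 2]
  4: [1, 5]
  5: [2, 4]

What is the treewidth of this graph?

A width-2 tree decomposition is:
Bags: B1 = {1, 4, 5}  B2 = {1, 2, 5}  B3 = {1, 2, 3}  B4 = {0, 1, 3}
Tree: B1–B2, B2–B3, B3–B4
The largest bag has 3 vertices, giving width 2; this decomposition certifies tw(G) ≤ 2. Since 1–4–5–2–3–0–1 is a cycle in G, G is not acyclic. Forests are exactly the graphs of treewidth ≤ 1, so tw(G) ≥ 2. Combining the bounds, tw(G) = 2.

2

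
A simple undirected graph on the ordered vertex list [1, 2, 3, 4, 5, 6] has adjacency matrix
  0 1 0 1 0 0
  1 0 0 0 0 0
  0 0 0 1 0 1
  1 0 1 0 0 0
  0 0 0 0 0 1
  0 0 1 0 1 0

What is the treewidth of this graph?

1

A width-1 tree decomposition is:
Bags: B1 = {1, 2}  B2 = {1, 4}  B3 = {3, 4}  B4 = {3, 6}  B5 = {5, 6}
Tree: B1–B2, B2–B3, B3–B4, B4–B5
Every bag has size at most 2, so the width is 2 − 1 = 1 and tw(G) ≤ 1. Since G has at least one edge (e.g. 2–1), it is not an edgeless graph, so tw(G) ≥ 1. Hence tw(G) = 1 exactly.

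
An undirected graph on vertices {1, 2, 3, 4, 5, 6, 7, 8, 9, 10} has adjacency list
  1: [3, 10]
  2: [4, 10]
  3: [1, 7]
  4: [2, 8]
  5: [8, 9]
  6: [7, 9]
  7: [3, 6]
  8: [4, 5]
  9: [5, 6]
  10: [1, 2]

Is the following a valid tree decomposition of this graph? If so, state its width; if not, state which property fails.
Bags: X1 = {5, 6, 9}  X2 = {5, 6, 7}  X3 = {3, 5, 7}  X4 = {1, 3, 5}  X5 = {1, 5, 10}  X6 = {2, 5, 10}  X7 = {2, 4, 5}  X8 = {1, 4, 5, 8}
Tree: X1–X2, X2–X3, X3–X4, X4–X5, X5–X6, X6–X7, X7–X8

No — bags containing vertex 1 are not connected in the tree.

A tree decomposition must satisfy three properties: every vertex lies in some bag; for every edge, both endpoints lie together in some bag; and for every vertex, the bags containing it form a connected subtree. Here bags containing vertex 1 are not connected in the tree, so the decomposition is invalid.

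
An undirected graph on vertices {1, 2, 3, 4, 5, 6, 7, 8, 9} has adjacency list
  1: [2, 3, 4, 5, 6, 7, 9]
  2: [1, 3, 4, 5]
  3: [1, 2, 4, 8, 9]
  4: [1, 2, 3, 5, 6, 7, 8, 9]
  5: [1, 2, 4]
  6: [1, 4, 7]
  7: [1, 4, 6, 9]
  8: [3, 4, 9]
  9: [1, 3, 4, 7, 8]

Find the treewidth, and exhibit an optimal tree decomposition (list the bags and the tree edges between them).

Every bag has size at most 4, so the width is 4 − 1 = 3 and tw(G) ≤ 3. Conversely, {3, 4, 8, 9} is a clique of size 4, and the vertices of any clique must share a bag in every tree decomposition; so some bag has ≥ 4 vertices and tw(G) ≥ 3. The upper and lower bounds meet at 3, so that is the treewidth.

Treewidth 3.
One such decomposition:
Bags: B1 = {1, 3, 4, 9}  B2 = {3, 4, 8, 9}  B3 = {1, 2, 3, 4}  B4 = {1, 2, 4, 5}  B5 = {1, 4, 7, 9}  B6 = {1, 4, 6, 7}
Tree: B1–B2, B1–B3, B3–B4, B1–B5, B5–B6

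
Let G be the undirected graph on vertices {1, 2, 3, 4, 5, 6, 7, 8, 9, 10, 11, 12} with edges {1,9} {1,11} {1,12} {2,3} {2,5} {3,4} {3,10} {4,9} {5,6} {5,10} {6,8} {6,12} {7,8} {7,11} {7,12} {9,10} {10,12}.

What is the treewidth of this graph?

3

A width-3 tree decomposition is:
Bags: B1 = {6, 7, 8, 11}  B2 = {6, 7, 11, 12}  B3 = {1, 6, 11, 12}  B4 = {1, 5, 6, 12}  B5 = {1, 5, 10, 12}  B6 = {1, 5, 9, 10}  B7 = {2, 5, 9, 10}  B8 = {2, 3, 9, 10}  B9 = {2, 3, 4, 9}
Tree: B1–B2, B2–B3, B3–B4, B4–B5, B5–B6, B6–B7, B7–B8, B8–B9
The largest bag has 4 vertices, giving width 3; this decomposition certifies tw(G) ≤ 3. For the lower bound: the 4 vertex sets {7,8,11}, {6}, {12}, {1,5,9,10} are disjoint, each induces a connected subgraph, and every pair is joined by at least one edge of G. Contracting each set to a single vertex therefore yields K_{4} as a minor, and since treewidth is minor-monotone, tw(G) ≥ tw(K_{4}) = 3. Hence tw(G) = 3 exactly.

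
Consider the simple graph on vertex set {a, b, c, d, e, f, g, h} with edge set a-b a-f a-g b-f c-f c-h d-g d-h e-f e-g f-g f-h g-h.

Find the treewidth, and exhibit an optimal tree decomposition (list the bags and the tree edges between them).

Treewidth 2.
One optimal decomposition is:
Bags: B1 = {a, b, f}  B2 = {a, f, g}  B3 = {f, g, h}  B4 = {c, f, h}  B5 = {e, f, g}  B6 = {d, g, h}
Tree: B1–B2, B2–B3, B3–B4, B2–B5, B3–B6

Every bag has size at most 3, so the width is 3 − 1 = 2 and tw(G) ≤ 2. Conversely, {d, g, h} is a clique of size 3, and the vertices of any clique must share a bag in every tree decomposition; so some bag has ≥ 3 vertices and tw(G) ≥ 2. Hence tw(G) = 2 exactly.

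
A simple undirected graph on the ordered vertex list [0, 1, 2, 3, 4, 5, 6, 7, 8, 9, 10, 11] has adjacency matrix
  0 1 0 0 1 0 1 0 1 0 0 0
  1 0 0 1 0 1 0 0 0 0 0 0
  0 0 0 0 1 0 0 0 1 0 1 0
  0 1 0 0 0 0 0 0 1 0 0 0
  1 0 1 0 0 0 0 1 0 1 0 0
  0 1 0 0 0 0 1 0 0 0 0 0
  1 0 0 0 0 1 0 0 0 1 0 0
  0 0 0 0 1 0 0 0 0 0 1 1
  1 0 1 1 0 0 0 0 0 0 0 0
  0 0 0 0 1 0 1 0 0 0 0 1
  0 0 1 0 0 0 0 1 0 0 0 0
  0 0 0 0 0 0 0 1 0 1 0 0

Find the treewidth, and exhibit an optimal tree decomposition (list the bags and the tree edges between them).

The largest bag has 4 vertices, giving width 3; this decomposition certifies tw(G) ≤ 3. For the lower bound: the 4 vertex sets {1,3,5}, {6}, {0}, {2,4,8,9} are disjoint, each induces a connected subgraph, and every pair is joined by at least one edge of G. Contracting each set to a single vertex therefore yields K_{4} as a minor, and since treewidth is minor-monotone, tw(G) ≥ tw(K_{4}) = 3. The upper and lower bounds meet at 3, so that is the treewidth.

Treewidth 3.
One optimal decomposition is:
Bags: B1 = {1, 3, 5, 6}  B2 = {0, 1, 3, 6}  B3 = {0, 3, 6, 8}  B4 = {0, 6, 8, 9}  B5 = {0, 4, 8, 9}  B6 = {2, 4, 8, 9}  B7 = {2, 4, 9, 11}  B8 = {2, 4, 7, 11}  B9 = {2, 7, 10, 11}
Tree: B1–B2, B2–B3, B3–B4, B4–B5, B5–B6, B6–B7, B7–B8, B8–B9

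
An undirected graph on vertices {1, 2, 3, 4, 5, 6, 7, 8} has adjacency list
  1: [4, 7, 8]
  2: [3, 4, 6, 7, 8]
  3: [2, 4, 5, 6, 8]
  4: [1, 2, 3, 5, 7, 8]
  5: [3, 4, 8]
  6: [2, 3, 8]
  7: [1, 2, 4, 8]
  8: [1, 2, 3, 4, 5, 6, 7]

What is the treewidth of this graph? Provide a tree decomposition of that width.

Every bag has size at most 4, so the width is 4 − 1 = 3 and tw(G) ≤ 3. On the other hand G contains the 4-clique {1, 4, 7, 8}. A clique must lie in a single bag of any decomposition, so no decomposition can have width below 3. Therefore the treewidth is 3.

Treewidth 3.
Bags: B1 = {2, 4, 7, 8}  B2 = {2, 3, 4, 8}  B3 = {3, 4, 5, 8}  B4 = {2, 3, 6, 8}  B5 = {1, 4, 7, 8}
Tree: B1–B2, B2–B3, B2–B4, B1–B5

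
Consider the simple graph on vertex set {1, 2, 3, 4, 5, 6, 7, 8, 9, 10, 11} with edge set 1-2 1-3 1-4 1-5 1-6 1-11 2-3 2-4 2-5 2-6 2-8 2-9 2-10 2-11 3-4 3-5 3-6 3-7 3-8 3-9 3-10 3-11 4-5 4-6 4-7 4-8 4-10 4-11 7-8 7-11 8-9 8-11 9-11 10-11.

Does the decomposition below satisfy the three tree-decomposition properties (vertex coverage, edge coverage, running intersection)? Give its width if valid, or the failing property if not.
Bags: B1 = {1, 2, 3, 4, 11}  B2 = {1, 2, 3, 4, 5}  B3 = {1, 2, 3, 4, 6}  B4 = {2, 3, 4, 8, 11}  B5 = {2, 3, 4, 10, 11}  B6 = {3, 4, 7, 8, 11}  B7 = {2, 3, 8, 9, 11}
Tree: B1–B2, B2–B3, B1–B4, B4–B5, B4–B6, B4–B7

Vertex coverage: the bags together contain {1, 2, 3, 4, 5, 6, 7, 8, 9, 10, 11}, the full vertex set. Edge coverage: each edge of G has both endpoints in at least one bag. Running intersection: for every vertex, the bags containing it form a connected subtree. All three properties hold, so this is a valid tree decomposition of width max|bag| − 1 = 4, and hence tw(G) ≤ 4.

Yes; width 4.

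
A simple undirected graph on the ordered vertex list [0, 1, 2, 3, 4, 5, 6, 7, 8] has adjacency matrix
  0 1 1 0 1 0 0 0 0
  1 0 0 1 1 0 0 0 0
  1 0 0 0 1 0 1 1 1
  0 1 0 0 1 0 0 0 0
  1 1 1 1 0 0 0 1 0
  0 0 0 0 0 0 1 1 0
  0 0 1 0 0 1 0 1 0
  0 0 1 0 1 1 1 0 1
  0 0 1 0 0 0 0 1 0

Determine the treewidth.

2

A width-2 tree decomposition is:
Bags: B1 = {5, 6, 7}  B2 = {2, 6, 7}  B3 = {2, 7, 8}  B4 = {2, 4, 7}  B5 = {0, 2, 4}  B6 = {0, 1, 4}  B7 = {1, 3, 4}
Tree: B1–B2, B2–B3, B3–B4, B4–B5, B5–B6, B6–B7
Each bag holds 3 vertices, so the decomposition has width 2, which upper-bounds the treewidth. Conversely, {0, 1, 4} is a clique of size 3, and the vertices of any clique must share a bag in every tree decomposition; so some bag has ≥ 3 vertices and tw(G) ≥ 2. The upper and lower bounds meet at 2, so that is the treewidth.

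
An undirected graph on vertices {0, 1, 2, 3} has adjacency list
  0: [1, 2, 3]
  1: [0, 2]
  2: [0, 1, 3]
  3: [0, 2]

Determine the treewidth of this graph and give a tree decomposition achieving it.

Every bag has size at most 3, so the width is 3 − 1 = 2 and tw(G) ≤ 2. Conversely, {0, 1, 2} is a clique of size 3, and the vertices of any clique must share a bag in every tree decomposition; so some bag has ≥ 3 vertices and tw(G) ≥ 2. Combining the bounds, tw(G) = 2.

Treewidth 2.
One such decomposition:
Bags: B1 = {0, 2, 3}  B2 = {0, 1, 2}
Tree: B1–B2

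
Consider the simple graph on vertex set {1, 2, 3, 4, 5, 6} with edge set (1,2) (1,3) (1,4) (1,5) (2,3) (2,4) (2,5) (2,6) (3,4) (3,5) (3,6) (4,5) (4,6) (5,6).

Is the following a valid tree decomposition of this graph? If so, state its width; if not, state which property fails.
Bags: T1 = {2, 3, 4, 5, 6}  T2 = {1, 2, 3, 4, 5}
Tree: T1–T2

Yes; width 4.

Vertex coverage: the bags together contain {1, 2, 3, 4, 5, 6}, the full vertex set. Edge coverage: each edge of G has both endpoints in at least one bag. Running intersection: for every vertex, the bags containing it form a connected subtree. All three properties hold, so this is a valid tree decomposition of width max|bag| − 1 = 4, and hence tw(G) ≤ 4.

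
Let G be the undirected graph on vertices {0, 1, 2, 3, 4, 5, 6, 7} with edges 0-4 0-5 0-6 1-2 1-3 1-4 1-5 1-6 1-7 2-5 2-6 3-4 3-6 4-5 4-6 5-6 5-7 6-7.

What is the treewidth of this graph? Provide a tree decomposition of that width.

The largest bag has 4 vertices, giving width 3; this decomposition certifies tw(G) ≤ 3. On the other hand G contains the 4-clique {0, 4, 5, 6}. A clique must lie in a single bag of any decomposition, so no decomposition can have width below 3. Combining the bounds, tw(G) = 3.

Treewidth 3.
Bags: B1 = {1, 3, 4, 6}  B2 = {1, 4, 5, 6}  B3 = {1, 5, 6, 7}  B4 = {1, 2, 5, 6}  B5 = {0, 4, 5, 6}
Tree: B1–B2, B2–B3, B2–B4, B2–B5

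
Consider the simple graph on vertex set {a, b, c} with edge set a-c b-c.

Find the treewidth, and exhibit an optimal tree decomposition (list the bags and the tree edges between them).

Treewidth 1.
One optimal decomposition is:
Bags: B1 = {b, c}  B2 = {a, c}
Tree: B1–B2

The largest bag has 2 vertices, giving width 1; this decomposition certifies tw(G) ≤ 1. Any graph with an edge has treewidth ≥ 1, and G has the edge b–c. The upper and lower bounds meet at 1, so that is the treewidth.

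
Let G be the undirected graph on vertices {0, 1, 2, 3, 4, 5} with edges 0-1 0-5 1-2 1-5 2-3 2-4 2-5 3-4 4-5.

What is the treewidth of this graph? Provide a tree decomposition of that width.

Each bag holds 3 vertices, so the decomposition has width 2, which upper-bounds the treewidth. Conversely, {0, 1, 5} is a clique of size 3, and the vertices of any clique must share a bag in every tree decomposition; so some bag has ≥ 3 vertices and tw(G) ≥ 2. Therefore the treewidth is 2.

Treewidth 2.
Bags: B1 = {1, 2, 5}  B2 = {0, 1, 5}  B3 = {2, 4, 5}  B4 = {2, 3, 4}
Tree: B1–B2, B1–B3, B3–B4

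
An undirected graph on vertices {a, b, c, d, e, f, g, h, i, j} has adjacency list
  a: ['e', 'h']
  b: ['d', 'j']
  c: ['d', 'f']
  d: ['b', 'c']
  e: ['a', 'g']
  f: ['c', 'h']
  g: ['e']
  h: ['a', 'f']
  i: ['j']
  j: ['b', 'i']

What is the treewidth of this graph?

1

A width-1 tree decomposition is:
Bags: B1 = {e, g}  B2 = {a, e}  B3 = {a, h}  B4 = {f, h}  B5 = {c, f}  B6 = {c, d}  B7 = {b, d}  B8 = {b, j}  B9 = {i, j}
Tree: B1–B2, B2–B3, B3–B4, B4–B5, B5–B6, B6–B7, B7–B8, B8–B9
Every bag has size at most 2, so the width is 2 − 1 = 1 and tw(G) ≤ 1. G has an edge, so its treewidth is at least 1. The upper and lower bounds meet at 1, so that is the treewidth.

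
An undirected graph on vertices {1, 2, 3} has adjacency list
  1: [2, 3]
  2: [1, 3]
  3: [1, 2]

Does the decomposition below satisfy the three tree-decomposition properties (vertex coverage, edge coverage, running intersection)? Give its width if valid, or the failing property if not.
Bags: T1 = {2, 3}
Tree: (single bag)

A tree decomposition must satisfy three properties: every vertex lies in some bag; for every edge, both endpoints lie together in some bag; and for every vertex, the bags containing it form a connected subtree. Here vertex 1 appears in no bag, so the decomposition is invalid.

No — vertex 1 appears in no bag.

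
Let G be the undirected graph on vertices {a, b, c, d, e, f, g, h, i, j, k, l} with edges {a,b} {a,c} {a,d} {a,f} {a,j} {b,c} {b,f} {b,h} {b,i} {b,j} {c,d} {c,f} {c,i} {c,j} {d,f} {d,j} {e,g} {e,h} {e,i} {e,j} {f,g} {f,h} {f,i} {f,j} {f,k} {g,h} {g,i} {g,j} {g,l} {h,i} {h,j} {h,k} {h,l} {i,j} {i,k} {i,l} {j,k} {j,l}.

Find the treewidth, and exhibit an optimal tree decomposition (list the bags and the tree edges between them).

The largest bag has 5 vertices, giving width 4; this decomposition certifies tw(G) ≤ 4. Conversely, {e, g, h, i, j} is a clique of size 5, and the vertices of any clique must share a bag in every tree decomposition; so some bag has ≥ 5 vertices and tw(G) ≥ 4. Therefore the treewidth is 4.

Treewidth 4.
One such decomposition:
Bags: B1 = {f, g, h, i, j}  B2 = {f, h, i, j, k}  B3 = {b, f, h, i, j}  B4 = {e, g, h, i, j}  B5 = {b, c, f, i, j}  B6 = {a, b, c, f, j}  B7 = {a, c, d, f, j}  B8 = {g, h, i, j, l}
Tree: B1–B2, B1–B3, B1–B4, B3–B5, B5–B6, B6–B7, B4–B8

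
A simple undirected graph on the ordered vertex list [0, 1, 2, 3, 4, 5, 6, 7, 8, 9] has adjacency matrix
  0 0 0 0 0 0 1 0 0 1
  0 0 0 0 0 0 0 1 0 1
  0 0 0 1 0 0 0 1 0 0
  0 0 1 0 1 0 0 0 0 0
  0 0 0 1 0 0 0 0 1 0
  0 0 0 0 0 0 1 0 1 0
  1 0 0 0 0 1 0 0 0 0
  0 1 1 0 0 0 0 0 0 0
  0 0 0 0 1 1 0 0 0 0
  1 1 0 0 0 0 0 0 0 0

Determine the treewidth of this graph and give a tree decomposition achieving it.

Treewidth 2.
One such decomposition:
Bags: B1 = {2, 3, 7}  B2 = {3, 4, 7}  B3 = {4, 7, 8}  B4 = {5, 7, 8}  B5 = {5, 6, 7}  B6 = {0, 6, 7}  B7 = {0, 7, 9}  B8 = {1, 7, 9}
Tree: B1–B2, B2–B3, B3–B4, B4–B5, B5–B6, B6–B7, B7–B8

Every bag has size at most 3, so the width is 3 − 1 = 2 and tw(G) ≤ 2. For the lower bound, G contains the cycle 7–2–3–4–8–5–6–0–9–1–7, so G is not a forest; only forests have treewidth ≤ 1, hence tw(G) ≥ 2. Therefore the treewidth is 2.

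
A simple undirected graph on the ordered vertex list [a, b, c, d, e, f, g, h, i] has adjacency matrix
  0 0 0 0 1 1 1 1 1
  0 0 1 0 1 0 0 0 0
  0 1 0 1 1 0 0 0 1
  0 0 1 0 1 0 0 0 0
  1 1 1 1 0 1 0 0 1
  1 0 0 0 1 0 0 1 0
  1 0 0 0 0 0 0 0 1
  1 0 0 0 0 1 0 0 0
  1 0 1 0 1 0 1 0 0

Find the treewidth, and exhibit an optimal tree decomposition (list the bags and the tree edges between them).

The largest bag has 3 vertices, giving width 2; this decomposition certifies tw(G) ≤ 2. On the other hand G contains the 3-clique {a, g, i}. A clique must lie in a single bag of any decomposition, so no decomposition can have width below 2. Hence tw(G) = 2 exactly.

Treewidth 2.
Bags: B1 = {a, e, f}  B2 = {a, e, i}  B3 = {c, e, i}  B4 = {c, d, e}  B5 = {a, f, h}  B6 = {a, g, i}  B7 = {b, c, e}
Tree: B1–B2, B2–B3, B3–B4, B1–B5, B2–B6, B3–B7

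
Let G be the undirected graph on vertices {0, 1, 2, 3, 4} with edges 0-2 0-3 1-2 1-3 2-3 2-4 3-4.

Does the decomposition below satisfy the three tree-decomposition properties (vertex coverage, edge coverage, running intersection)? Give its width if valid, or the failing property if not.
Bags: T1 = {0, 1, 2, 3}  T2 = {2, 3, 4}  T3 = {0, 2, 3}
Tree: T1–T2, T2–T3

No — bags containing vertex 0 are not connected in the tree.

A tree decomposition must satisfy three properties: every vertex lies in some bag; for every edge, both endpoints lie together in some bag; and for every vertex, the bags containing it form a connected subtree. Here bags containing vertex 0 are not connected in the tree, so the decomposition is invalid.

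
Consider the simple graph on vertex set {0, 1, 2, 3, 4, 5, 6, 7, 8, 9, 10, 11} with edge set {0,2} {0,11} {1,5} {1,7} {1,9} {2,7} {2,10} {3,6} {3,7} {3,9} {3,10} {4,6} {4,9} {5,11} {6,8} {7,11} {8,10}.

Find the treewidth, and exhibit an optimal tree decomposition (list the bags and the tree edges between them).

Treewidth 3.
One optimal decomposition is:
Bags: B1 = {0, 2, 5, 11}  B2 = {2, 5, 7, 11}  B3 = {1, 2, 5, 7}  B4 = {1, 2, 7, 10}  B5 = {1, 3, 7, 10}  B6 = {1, 3, 9, 10}  B7 = {3, 8, 9, 10}  B8 = {3, 6, 8, 9}  B9 = {4, 6, 8, 9}
Tree: B1–B2, B2–B3, B3–B4, B4–B5, B5–B6, B6–B7, B7–B8, B8–B9

Each bag holds 4 vertices, so the decomposition has width 3, which upper-bounds the treewidth. For the lower bound: the 4 vertex sets {0,5,11}, {2}, {7}, {1,3,9,10} are disjoint, each induces a connected subgraph, and every pair is joined by at least one edge of G. Contracting each set to a single vertex therefore yields K_{4} as a minor, and since treewidth is minor-monotone, tw(G) ≥ tw(K_{4}) = 3. Combining the bounds, tw(G) = 3.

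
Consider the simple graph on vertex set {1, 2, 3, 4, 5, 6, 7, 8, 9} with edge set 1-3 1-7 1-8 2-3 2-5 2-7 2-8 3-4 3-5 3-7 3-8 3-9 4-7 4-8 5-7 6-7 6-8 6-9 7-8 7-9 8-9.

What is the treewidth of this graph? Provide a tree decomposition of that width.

Treewidth 3.
One such decomposition:
Bags: B1 = {2, 3, 7, 8}  B2 = {2, 3, 5, 7}  B3 = {3, 4, 7, 8}  B4 = {1, 3, 7, 8}  B5 = {3, 7, 8, 9}  B6 = {6, 7, 8, 9}
Tree: B1–B2, B1–B3, B3–B4, B3–B5, B5–B6

The largest bag has 4 vertices, giving width 3; this decomposition certifies tw(G) ≤ 3. For the lower bound, the 4 vertices {1, 3, 7, 8} are pairwise adjacent, and any tree decomposition puts a clique entirely inside one bag — forcing width ≥ 3. Combining the bounds, tw(G) = 3.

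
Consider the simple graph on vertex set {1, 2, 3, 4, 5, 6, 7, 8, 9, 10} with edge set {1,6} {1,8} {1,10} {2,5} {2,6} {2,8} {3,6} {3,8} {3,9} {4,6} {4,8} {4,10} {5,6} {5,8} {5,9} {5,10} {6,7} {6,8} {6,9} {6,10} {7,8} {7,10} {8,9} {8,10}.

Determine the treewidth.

A width-3 tree decomposition is:
Bags: B1 = {5, 6, 8, 9}  B2 = {5, 6, 8, 10}  B3 = {3, 6, 8, 9}  B4 = {4, 6, 8, 10}  B5 = {1, 6, 8, 10}  B6 = {6, 7, 8, 10}  B7 = {2, 5, 6, 8}
Tree: B1–B2, B1–B3, B2–B4, B2–B5, B5–B6, B1–B7
The largest bag has 4 vertices, giving width 3; this decomposition certifies tw(G) ≤ 3. On the other hand G contains the 4-clique {1, 6, 8, 10}. A clique must lie in a single bag of any decomposition, so no decomposition can have width below 3. The upper and lower bounds meet at 3, so that is the treewidth.

3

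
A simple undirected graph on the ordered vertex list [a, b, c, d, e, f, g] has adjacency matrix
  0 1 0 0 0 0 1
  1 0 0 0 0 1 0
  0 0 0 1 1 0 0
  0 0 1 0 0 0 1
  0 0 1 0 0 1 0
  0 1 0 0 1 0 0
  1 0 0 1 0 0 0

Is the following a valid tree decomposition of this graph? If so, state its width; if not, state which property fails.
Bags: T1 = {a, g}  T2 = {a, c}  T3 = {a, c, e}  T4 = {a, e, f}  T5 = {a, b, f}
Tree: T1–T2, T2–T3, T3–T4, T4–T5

No — vertex d appears in no bag.

A tree decomposition must satisfy three properties: every vertex lies in some bag; for every edge, both endpoints lie together in some bag; and for every vertex, the bags containing it form a connected subtree. Here vertex d appears in no bag, so the decomposition is invalid.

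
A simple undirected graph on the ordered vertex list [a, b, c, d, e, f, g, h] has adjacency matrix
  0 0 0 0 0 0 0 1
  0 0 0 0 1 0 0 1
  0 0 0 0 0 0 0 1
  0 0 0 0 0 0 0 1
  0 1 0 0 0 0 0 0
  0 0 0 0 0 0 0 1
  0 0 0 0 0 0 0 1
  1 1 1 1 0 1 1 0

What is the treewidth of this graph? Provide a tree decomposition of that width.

Treewidth 1.
Bags: B1 = {f, h}  B2 = {c, h}  B3 = {a, h}  B4 = {g, h}  B5 = {b, h}  B6 = {d, h}  B7 = {b, e}
Tree: B1–B2, B1–B3, B2–B4, B3–B5, B3–B6, B5–B7

The largest bag has 2 vertices, giving width 1; this decomposition certifies tw(G) ≤ 1. G has an edge, so its treewidth is at least 1. The upper and lower bounds meet at 1, so that is the treewidth.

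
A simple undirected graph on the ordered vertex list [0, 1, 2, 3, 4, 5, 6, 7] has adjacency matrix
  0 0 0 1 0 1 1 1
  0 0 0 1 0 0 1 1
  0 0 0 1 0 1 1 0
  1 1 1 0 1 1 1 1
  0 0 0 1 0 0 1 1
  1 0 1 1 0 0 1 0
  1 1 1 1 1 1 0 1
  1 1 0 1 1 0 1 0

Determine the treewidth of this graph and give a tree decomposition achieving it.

Treewidth 3.
One such decomposition:
Bags: B1 = {0, 3, 6, 7}  B2 = {1, 3, 6, 7}  B3 = {3, 4, 6, 7}  B4 = {0, 3, 5, 6}  B5 = {2, 3, 5, 6}
Tree: B1–B2, B2–B3, B1–B4, B4–B5

The largest bag has 4 vertices, giving width 3; this decomposition certifies tw(G) ≤ 3. Conversely, {2, 3, 5, 6} is a clique of size 4, and the vertices of any clique must share a bag in every tree decomposition; so some bag has ≥ 4 vertices and tw(G) ≥ 3. The upper and lower bounds meet at 3, so that is the treewidth.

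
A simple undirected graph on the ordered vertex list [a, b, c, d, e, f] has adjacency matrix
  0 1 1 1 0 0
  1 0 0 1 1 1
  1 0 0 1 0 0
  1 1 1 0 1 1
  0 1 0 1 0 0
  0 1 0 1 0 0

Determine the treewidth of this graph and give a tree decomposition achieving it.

The largest bag has 3 vertices, giving width 2; this decomposition certifies tw(G) ≤ 2. Conversely, {a, c, d} is a clique of size 3, and the vertices of any clique must share a bag in every tree decomposition; so some bag has ≥ 3 vertices and tw(G) ≥ 2. Combining the bounds, tw(G) = 2.

Treewidth 2.
One such decomposition:
Bags: B1 = {a, c, d}  B2 = {a, b, d}  B3 = {b, d, e}  B4 = {b, d, f}
Tree: B1–B2, B2–B3, B3–B4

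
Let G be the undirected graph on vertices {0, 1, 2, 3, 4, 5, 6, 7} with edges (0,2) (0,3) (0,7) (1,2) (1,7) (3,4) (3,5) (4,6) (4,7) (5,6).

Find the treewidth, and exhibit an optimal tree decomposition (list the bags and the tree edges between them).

Treewidth 2.
One optimal decomposition is:
Bags: B1 = {3, 5, 6}  B2 = {3, 4, 6}  B3 = {0, 3, 4}  B4 = {0, 4, 7}  B5 = {0, 2, 7}  B6 = {1, 2, 7}
Tree: B1–B2, B2–B3, B3–B4, B4–B5, B5–B6

The largest bag has 3 vertices, giving width 2; this decomposition certifies tw(G) ≤ 2. For the lower bound, G contains the cycle 5–6–4–3–5, so G is not a forest; only forests have treewidth ≤ 1, hence tw(G) ≥ 2. The upper and lower bounds meet at 2, so that is the treewidth.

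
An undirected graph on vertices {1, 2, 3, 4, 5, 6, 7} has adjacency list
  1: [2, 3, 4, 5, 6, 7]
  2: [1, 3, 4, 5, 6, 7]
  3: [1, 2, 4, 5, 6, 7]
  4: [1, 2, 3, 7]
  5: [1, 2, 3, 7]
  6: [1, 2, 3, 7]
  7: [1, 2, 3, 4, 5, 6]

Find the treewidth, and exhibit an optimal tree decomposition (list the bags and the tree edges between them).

Every bag has size at most 5, so the width is 5 − 1 = 4 and tw(G) ≤ 4. Conversely, {1, 2, 3, 4, 7} is a clique of size 5, and the vertices of any clique must share a bag in every tree decomposition; so some bag has ≥ 5 vertices and tw(G) ≥ 4. Therefore the treewidth is 4.

Treewidth 4.
One such decomposition:
Bags: B1 = {1, 2, 3, 5, 7}  B2 = {1, 2, 3, 6, 7}  B3 = {1, 2, 3, 4, 7}
Tree: B1–B2, B1–B3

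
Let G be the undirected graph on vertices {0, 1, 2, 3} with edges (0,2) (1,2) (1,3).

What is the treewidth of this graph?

A width-1 tree decomposition is:
Bags: B1 = {0, 2}  B2 = {1, 2}  B3 = {1, 3}
Tree: B1–B2, B2–B3
Each bag holds 2 vertices, so the decomposition has width 1, which upper-bounds the treewidth. G has an edge, so its treewidth is at least 1. Combining the bounds, tw(G) = 1.

1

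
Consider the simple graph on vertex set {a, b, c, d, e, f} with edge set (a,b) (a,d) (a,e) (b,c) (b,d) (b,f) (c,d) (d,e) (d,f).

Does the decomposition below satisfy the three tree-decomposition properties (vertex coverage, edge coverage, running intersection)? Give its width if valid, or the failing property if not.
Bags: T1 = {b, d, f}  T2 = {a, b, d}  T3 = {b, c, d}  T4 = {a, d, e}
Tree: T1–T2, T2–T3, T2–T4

Yes; width 2.

Checking the three conditions: (i) the bags cover all of {a, b, c, d, e, f}; (ii) for each edge, some bag contains both endpoints; (iii) the bags containing any fixed vertex form a subtree. All hold, so the decomposition is valid with width 3 − 1 = 2.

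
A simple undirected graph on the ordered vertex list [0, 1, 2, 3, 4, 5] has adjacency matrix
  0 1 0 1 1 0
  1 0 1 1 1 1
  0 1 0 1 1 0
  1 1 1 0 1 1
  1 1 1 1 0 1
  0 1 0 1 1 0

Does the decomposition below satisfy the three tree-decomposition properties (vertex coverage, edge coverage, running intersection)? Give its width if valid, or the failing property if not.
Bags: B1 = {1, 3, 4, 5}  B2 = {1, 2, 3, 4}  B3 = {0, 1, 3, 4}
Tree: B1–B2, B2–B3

Yes; width 3.

Vertex coverage: the bags together contain {0, 1, 2, 3, 4, 5}, the full vertex set. Edge coverage: each edge of G has both endpoints in at least one bag. Running intersection: for every vertex, the bags containing it form a connected subtree. All three properties hold, so this is a valid tree decomposition of width max|bag| − 1 = 3, and hence tw(G) ≤ 3.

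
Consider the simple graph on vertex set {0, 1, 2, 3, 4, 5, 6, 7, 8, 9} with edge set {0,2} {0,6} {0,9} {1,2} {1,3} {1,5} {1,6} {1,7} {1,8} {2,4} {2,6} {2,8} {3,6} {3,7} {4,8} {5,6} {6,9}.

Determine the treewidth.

A width-2 tree decomposition is:
Bags: B1 = {1, 3, 7}  B2 = {1, 3, 6}  B3 = {1, 2, 6}  B4 = {1, 5, 6}  B5 = {0, 2, 6}  B6 = {0, 6, 9}  B7 = {1, 2, 8}  B8 = {2, 4, 8}
Tree: B1–B2, B2–B3, B3–B4, B3–B5, B5–B6, B3–B7, B7–B8
The largest bag has 3 vertices, giving width 2; this decomposition certifies tw(G) ≤ 2. On the other hand G contains the 3-clique {0, 6, 9}. A clique must lie in a single bag of any decomposition, so no decomposition can have width below 2. The upper and lower bounds meet at 2, so that is the treewidth.

2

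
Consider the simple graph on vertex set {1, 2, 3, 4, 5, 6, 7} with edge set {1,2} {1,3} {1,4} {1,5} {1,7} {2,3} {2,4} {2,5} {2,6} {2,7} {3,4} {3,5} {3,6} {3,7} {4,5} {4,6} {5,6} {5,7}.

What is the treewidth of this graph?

A width-4 tree decomposition is:
Bags: B1 = {1, 2, 3, 5, 7}  B2 = {1, 2, 3, 4, 5}  B3 = {2, 3, 4, 5, 6}
Tree: B1–B2, B2–B3
The largest bag has 5 vertices, giving width 4; this decomposition certifies tw(G) ≤ 4. Conversely, {1, 2, 3, 4, 5} is a clique of size 5, and the vertices of any clique must share a bag in every tree decomposition; so some bag has ≥ 5 vertices and tw(G) ≥ 4. Combining the bounds, tw(G) = 4.

4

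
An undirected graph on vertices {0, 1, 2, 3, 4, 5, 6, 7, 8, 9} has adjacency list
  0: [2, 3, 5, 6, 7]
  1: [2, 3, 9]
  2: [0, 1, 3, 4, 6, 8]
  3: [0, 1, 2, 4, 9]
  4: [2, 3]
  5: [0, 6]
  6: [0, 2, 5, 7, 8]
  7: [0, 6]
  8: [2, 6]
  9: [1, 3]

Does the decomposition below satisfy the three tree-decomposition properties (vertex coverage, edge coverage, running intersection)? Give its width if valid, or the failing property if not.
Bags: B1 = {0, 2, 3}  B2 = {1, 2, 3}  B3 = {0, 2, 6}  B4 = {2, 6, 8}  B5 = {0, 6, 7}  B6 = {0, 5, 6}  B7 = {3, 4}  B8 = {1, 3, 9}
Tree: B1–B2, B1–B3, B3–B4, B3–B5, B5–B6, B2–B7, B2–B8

No — edge (2,4) lies in no bag.

A tree decomposition must satisfy three properties: every vertex lies in some bag; for every edge, both endpoints lie together in some bag; and for every vertex, the bags containing it form a connected subtree. Here edge (2,4) lies in no bag, so the decomposition is invalid.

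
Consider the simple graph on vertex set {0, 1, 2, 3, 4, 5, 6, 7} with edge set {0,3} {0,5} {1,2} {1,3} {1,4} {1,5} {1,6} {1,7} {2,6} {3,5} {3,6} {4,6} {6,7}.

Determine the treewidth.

2

A width-2 tree decomposition is:
Bags: B1 = {1, 4, 6}  B2 = {1, 3, 6}  B3 = {1, 3, 5}  B4 = {1, 2, 6}  B5 = {0, 3, 5}  B6 = {1, 6, 7}
Tree: B1–B2, B2–B3, B2–B4, B3–B5, B4–B6
Each bag holds 3 vertices, so the decomposition has width 2, which upper-bounds the treewidth. On the other hand G contains the 3-clique {0, 3, 5}. A clique must lie in a single bag of any decomposition, so no decomposition can have width below 2. The upper and lower bounds meet at 2, so that is the treewidth.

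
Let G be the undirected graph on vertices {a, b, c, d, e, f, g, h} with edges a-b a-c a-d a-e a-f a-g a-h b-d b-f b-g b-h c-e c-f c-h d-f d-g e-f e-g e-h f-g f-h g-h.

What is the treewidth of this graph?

A width-4 tree decomposition is:
Bags: B1 = {a, b, f, g, h}  B2 = {a, e, f, g, h}  B3 = {a, c, e, f, h}  B4 = {a, b, d, f, g}
Tree: B1–B2, B2–B3, B1–B4
Every bag has size at most 5, so the width is 5 − 1 = 4 and tw(G) ≤ 4. On the other hand G contains the 5-clique {a, b, d, f, g}. A clique must lie in a single bag of any decomposition, so no decomposition can have width below 4. Combining the bounds, tw(G) = 4.

4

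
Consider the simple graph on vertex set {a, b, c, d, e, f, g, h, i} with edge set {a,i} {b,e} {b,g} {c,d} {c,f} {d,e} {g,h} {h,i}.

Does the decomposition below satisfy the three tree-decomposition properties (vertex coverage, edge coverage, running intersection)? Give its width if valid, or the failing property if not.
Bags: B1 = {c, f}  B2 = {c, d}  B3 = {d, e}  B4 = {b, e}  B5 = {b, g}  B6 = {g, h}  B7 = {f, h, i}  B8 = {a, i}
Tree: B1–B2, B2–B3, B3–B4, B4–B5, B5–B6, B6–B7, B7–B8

No — bags containing vertex f are not connected in the tree.

A tree decomposition must satisfy three properties: every vertex lies in some bag; for every edge, both endpoints lie together in some bag; and for every vertex, the bags containing it form a connected subtree. Here bags containing vertex f are not connected in the tree, so the decomposition is invalid.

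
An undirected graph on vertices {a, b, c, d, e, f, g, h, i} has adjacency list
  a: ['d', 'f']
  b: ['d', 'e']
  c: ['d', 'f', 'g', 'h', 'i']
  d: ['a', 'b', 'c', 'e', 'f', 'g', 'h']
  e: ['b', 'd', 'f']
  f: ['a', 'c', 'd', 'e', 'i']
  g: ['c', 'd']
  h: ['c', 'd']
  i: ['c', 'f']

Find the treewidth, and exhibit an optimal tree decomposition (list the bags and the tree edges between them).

Each bag holds 3 vertices, so the decomposition has width 2, which upper-bounds the treewidth. On the other hand G contains the 3-clique {c, d, g}. A clique must lie in a single bag of any decomposition, so no decomposition can have width below 2. Therefore the treewidth is 2.

Treewidth 2.
Bags: B1 = {b, d, e}  B2 = {d, e, f}  B3 = {c, d, f}  B4 = {a, d, f}  B5 = {c, d, h}  B6 = {c, d, g}  B7 = {c, f, i}
Tree: B1–B2, B2–B3, B2–B4, B3–B5, B5–B6, B3–B7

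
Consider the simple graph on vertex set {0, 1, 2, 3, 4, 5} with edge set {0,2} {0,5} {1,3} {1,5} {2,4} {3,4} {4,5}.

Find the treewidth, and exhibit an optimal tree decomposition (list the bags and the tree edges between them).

Treewidth 2.
Bags: B1 = {0, 2, 4}  B2 = {0, 4, 5}  B3 = {3, 4, 5}  B4 = {1, 3, 5}
Tree: B1–B2, B2–B3, B3–B4

The largest bag has 3 vertices, giving width 2; this decomposition certifies tw(G) ≤ 2. The edges 2–0–5–4–2 form a cycle, so G is not a tree and its treewidth is at least 2. Therefore the treewidth is 2.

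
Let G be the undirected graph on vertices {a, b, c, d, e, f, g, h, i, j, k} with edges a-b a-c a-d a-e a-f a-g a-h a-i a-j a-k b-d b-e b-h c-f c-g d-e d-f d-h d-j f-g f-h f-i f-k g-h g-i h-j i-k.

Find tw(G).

A width-3 tree decomposition is:
Bags: B1 = {a, b, d, h}  B2 = {a, d, h, j}  B3 = {a, d, f, h}  B4 = {a, f, g, h}  B5 = {a, b, d, e}  B6 = {a, f, g, i}  B7 = {a, c, f, g}  B8 = {a, f, i, k}
Tree: B1–B2, B1–B3, B3–B4, B1–B5, B4–B6, B4–B7, B6–B8
The largest bag has 4 vertices, giving width 3; this decomposition certifies tw(G) ≤ 3. Conversely, {a, d, h, j} is a clique of size 4, and the vertices of any clique must share a bag in every tree decomposition; so some bag has ≥ 4 vertices and tw(G) ≥ 3. Combining the bounds, tw(G) = 3.

3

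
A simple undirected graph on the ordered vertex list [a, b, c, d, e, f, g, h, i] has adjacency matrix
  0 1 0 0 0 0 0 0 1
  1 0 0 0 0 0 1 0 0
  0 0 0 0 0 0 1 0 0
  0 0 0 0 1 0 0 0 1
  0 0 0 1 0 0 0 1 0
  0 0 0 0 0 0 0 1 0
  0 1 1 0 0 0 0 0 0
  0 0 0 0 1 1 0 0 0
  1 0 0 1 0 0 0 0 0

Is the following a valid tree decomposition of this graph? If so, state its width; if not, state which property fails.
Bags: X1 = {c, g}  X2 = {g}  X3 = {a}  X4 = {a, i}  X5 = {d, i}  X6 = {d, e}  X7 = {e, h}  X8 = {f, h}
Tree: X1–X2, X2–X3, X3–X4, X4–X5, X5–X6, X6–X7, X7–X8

No — vertex b appears in no bag.

A tree decomposition must satisfy three properties: every vertex lies in some bag; for every edge, both endpoints lie together in some bag; and for every vertex, the bags containing it form a connected subtree. Here vertex b appears in no bag, so the decomposition is invalid.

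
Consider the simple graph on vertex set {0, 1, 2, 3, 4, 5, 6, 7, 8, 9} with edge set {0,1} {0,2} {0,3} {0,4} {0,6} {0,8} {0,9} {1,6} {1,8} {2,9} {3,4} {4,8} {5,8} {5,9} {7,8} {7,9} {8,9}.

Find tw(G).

2

A width-2 tree decomposition is:
Bags: B1 = {0, 1, 8}  B2 = {0, 8, 9}  B3 = {5, 8, 9}  B4 = {0, 4, 8}  B5 = {0, 1, 6}  B6 = {7, 8, 9}  B7 = {0, 3, 4}  B8 = {0, 2, 9}
Tree: B1–B2, B2–B3, B1–B4, B1–B5, B2–B6, B4–B7, B2–B8
Each bag holds 3 vertices, so the decomposition has width 2, which upper-bounds the treewidth. Conversely, {0, 1, 8} is a clique of size 3, and the vertices of any clique must share a bag in every tree decomposition; so some bag has ≥ 3 vertices and tw(G) ≥ 2. Therefore the treewidth is 2.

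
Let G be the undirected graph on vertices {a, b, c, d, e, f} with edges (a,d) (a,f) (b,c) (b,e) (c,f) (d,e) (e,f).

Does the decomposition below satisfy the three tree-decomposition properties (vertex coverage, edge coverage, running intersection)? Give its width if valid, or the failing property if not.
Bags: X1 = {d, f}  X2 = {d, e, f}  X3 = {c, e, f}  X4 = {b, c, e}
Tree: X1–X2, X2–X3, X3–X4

A tree decomposition must satisfy three properties: every vertex lies in some bag; for every edge, both endpoints lie together in some bag; and for every vertex, the bags containing it form a connected subtree. Here vertex a appears in no bag, so the decomposition is invalid.

No — vertex a appears in no bag.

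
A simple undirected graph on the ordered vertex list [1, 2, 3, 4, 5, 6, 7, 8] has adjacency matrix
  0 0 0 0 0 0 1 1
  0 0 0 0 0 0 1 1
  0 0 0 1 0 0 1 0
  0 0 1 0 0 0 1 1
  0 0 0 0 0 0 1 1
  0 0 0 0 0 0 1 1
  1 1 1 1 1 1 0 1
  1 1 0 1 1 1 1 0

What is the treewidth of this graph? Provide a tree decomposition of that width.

Each bag holds 3 vertices, so the decomposition has width 2, which upper-bounds the treewidth. Conversely, {1, 7, 8} is a clique of size 3, and the vertices of any clique must share a bag in every tree decomposition; so some bag has ≥ 3 vertices and tw(G) ≥ 2. Hence tw(G) = 2 exactly.

Treewidth 2.
One optimal decomposition is:
Bags: B1 = {6, 7, 8}  B2 = {1, 7, 8}  B3 = {4, 7, 8}  B4 = {5, 7, 8}  B5 = {3, 4, 7}  B6 = {2, 7, 8}
Tree: B1–B2, B1–B3, B2–B4, B3–B5, B3–B6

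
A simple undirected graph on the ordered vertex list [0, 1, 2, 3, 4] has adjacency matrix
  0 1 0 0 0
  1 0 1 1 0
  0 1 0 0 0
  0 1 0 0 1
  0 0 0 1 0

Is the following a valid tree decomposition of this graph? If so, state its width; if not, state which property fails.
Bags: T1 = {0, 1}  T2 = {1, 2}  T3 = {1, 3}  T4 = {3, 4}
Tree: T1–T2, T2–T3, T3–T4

Yes; width 1.

Checking the three conditions: (i) the bags cover all of {0, 1, 2, 3, 4}; (ii) for each edge, some bag contains both endpoints; (iii) the bags containing any fixed vertex form a subtree. All hold, so the decomposition is valid with width 2 − 1 = 1.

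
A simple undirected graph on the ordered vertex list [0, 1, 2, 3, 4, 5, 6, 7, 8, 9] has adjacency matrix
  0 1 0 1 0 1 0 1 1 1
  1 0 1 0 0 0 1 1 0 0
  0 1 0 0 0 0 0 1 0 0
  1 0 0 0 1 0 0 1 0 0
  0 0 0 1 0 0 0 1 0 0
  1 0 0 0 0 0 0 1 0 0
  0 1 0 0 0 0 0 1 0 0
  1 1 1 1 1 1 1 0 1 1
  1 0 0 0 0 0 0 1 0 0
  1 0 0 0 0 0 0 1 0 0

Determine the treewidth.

2

A width-2 tree decomposition is:
Bags: B1 = {0, 1, 7}  B2 = {1, 2, 7}  B3 = {1, 6, 7}  B4 = {0, 7, 8}  B5 = {0, 3, 7}  B6 = {0, 5, 7}  B7 = {0, 7, 9}  B8 = {3, 4, 7}
Tree: B1–B2, B1–B3, B1–B4, B1–B5, B4–B6, B6–B7, B5–B8
Every bag has size at most 3, so the width is 3 − 1 = 2 and tw(G) ≤ 2. On the other hand G contains the 3-clique {0, 1, 7}. A clique must lie in a single bag of any decomposition, so no decomposition can have width below 2. The upper and lower bounds meet at 2, so that is the treewidth.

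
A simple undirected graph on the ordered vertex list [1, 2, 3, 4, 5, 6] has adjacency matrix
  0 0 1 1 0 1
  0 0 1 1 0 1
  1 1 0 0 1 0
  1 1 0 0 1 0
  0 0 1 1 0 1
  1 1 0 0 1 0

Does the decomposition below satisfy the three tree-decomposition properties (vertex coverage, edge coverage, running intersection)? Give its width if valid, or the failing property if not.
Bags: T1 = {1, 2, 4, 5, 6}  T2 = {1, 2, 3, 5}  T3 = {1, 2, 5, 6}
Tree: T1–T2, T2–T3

A tree decomposition must satisfy three properties: every vertex lies in some bag; for every edge, both endpoints lie together in some bag; and for every vertex, the bags containing it form a connected subtree. Here bags containing vertex 6 are not connected in the tree, so the decomposition is invalid.

No — bags containing vertex 6 are not connected in the tree.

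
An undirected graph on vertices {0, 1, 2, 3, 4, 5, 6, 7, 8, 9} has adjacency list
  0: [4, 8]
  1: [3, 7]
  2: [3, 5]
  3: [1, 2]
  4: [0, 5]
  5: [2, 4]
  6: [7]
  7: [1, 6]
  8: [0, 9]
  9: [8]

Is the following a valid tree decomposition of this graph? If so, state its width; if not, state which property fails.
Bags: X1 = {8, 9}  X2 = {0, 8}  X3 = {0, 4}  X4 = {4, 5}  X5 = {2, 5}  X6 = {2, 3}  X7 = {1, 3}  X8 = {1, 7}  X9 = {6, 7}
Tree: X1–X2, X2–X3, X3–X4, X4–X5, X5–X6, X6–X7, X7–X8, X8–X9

Vertex coverage: the bags together contain {0, 1, 2, 3, 4, 5, 6, 7, 8, 9}, the full vertex set. Edge coverage: each edge of G has both endpoints in at least one bag. Running intersection: for every vertex, the bags containing it form a connected subtree. All three properties hold, so this is a valid tree decomposition of width max|bag| − 1 = 1, and hence tw(G) ≤ 1.

Yes; width 1.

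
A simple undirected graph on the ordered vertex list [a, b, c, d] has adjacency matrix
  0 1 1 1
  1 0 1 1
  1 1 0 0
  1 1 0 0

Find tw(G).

A width-2 tree decomposition is:
Bags: B1 = {a, b, d}  B2 = {a, b, c}
Tree: B1–B2
The largest bag has 3 vertices, giving width 2; this decomposition certifies tw(G) ≤ 2. For the lower bound, the 3 vertices {a, b, d} are pairwise adjacent, and any tree decomposition puts a clique entirely inside one bag — forcing width ≥ 2. Combining the bounds, tw(G) = 2.

2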